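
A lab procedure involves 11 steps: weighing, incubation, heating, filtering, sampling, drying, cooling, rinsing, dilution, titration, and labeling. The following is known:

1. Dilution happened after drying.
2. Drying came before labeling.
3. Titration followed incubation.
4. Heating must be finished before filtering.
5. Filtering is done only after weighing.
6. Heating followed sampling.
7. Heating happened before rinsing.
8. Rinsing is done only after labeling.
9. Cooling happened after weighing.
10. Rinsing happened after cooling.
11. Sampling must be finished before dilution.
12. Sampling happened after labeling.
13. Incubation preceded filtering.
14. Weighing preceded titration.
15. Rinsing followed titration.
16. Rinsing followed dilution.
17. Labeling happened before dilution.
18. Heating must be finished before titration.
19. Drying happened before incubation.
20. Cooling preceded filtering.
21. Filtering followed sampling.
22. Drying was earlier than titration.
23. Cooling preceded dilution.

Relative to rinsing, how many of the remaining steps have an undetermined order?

Forced before rinsing: cooling, dilution, drying, heating, incubation, labeling, sampling, titration, and weighing.
That leaves filtering with no forced order relative to rinsing — 1.

1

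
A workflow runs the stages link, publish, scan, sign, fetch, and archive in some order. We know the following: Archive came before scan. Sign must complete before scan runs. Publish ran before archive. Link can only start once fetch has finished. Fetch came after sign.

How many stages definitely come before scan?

3

Directly stated before scan: archive and sign.
Publish reaches scan via publish → archive → scan.
That's archive, publish, and sign — 3 in all.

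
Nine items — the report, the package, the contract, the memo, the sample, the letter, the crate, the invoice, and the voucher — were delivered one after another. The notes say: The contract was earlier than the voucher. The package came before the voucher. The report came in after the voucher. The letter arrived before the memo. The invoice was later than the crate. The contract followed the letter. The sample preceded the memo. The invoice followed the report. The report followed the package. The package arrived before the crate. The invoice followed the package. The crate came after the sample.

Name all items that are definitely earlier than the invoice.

Directly stated before the invoice: the crate, the package, and the report.
The contract reaches the invoice via the contract → the voucher → the report → the invoice.
The letter reaches the invoice via the letter → the contract → the voucher → the report → the invoice.
The sample reaches the invoice via the sample → the crate → the invoice.
Likewise the voucher reaches the invoice by chaining the stated constraints.
No chain forces the memo ahead of the invoice.

the contract, the crate, the letter, the package, the report, the sample, the voucher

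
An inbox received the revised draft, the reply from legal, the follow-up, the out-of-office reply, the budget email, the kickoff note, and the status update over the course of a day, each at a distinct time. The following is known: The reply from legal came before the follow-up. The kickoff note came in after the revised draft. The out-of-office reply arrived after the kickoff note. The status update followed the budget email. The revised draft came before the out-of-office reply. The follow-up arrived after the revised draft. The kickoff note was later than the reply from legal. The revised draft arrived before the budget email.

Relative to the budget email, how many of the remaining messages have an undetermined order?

4

Forced before the budget email: the revised draft; forced after the budget email: the status update.
That leaves the follow-up, the kickoff note, the out-of-office reply, and the reply from legal with no forced order relative to the budget email — 4.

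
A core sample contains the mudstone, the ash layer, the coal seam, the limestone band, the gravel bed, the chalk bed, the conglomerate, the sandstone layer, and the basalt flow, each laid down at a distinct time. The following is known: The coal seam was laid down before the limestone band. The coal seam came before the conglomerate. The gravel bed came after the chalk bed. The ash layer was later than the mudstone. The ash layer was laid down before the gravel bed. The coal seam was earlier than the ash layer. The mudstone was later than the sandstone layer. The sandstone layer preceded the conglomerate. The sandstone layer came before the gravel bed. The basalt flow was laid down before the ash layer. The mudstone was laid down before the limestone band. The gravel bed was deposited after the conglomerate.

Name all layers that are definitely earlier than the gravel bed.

Directly stated before the gravel bed: the ash layer, the chalk bed, the conglomerate, and the sandstone layer.
The basalt flow reaches the gravel bed via the basalt flow → the ash layer → the gravel bed.
The coal seam reaches the gravel bed via the coal seam → the ash layer → the gravel bed.
The mudstone reaches the gravel bed via the mudstone → the ash layer → the gravel bed.
No chain forces the limestone band ahead of the gravel bed.

the ash layer, the basalt flow, the chalk bed, the coal seam, the conglomerate, the mudstone, the sandstone layer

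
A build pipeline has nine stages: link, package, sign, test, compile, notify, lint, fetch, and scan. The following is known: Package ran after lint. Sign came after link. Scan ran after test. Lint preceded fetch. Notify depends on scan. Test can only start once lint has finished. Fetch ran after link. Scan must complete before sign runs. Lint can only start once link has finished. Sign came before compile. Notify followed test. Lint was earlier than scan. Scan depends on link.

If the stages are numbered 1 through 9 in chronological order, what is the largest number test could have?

Test must come before compile, notify, scan, and sign — 4 stages forced after it.
Everything else can be placed before test in some valid order, so test can sit as late as position 9 − 4 = 5.

5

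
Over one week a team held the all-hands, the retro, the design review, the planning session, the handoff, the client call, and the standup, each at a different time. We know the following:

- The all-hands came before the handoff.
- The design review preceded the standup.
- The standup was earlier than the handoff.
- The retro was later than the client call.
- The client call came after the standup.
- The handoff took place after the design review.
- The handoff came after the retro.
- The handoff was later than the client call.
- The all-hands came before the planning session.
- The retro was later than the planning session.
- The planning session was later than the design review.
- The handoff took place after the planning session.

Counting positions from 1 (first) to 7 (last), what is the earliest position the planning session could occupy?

3

The all-hands and the design review must both come before the planning session — 2 forced predecessors.
Nothing else is forced ahead of the planning session, so its earliest slot is position 2 + 1 = 3.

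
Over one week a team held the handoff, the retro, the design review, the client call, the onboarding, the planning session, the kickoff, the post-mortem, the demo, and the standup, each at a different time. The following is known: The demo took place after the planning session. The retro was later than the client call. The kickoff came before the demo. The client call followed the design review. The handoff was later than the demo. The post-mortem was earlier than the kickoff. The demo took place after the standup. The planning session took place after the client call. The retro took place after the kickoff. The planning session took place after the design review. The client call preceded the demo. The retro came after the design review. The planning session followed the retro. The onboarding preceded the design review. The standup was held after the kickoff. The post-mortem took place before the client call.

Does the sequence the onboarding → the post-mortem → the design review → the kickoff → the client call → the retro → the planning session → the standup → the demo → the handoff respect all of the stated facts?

Check each stated constraint against the proposed order — e.g. the kickoff is ahead of the standup; the kickoff is ahead of the demo. Every pair is in the required order; nothing is violated.

yes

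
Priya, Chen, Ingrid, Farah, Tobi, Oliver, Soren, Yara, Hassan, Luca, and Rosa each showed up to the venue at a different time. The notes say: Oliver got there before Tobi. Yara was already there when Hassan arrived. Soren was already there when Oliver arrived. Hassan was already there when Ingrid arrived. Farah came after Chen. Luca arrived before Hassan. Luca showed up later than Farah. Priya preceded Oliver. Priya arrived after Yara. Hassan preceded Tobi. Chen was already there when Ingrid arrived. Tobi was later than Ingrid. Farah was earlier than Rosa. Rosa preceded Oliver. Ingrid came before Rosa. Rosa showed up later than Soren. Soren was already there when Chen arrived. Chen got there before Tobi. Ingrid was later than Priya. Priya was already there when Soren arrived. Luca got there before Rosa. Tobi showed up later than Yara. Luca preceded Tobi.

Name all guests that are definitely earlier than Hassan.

Directly stated before Hassan: Luca and Yara.
Chen reaches Hassan via Chen → Farah → Luca → Hassan.
Farah reaches Hassan via Farah → Luca → Hassan.
Priya reaches Hassan via Priya → Soren → Chen → Farah → Luca → Hassan.
Likewise Soren reaches Hassan by chaining the stated constraints.

Chen, Farah, Luca, Priya, Soren, Yara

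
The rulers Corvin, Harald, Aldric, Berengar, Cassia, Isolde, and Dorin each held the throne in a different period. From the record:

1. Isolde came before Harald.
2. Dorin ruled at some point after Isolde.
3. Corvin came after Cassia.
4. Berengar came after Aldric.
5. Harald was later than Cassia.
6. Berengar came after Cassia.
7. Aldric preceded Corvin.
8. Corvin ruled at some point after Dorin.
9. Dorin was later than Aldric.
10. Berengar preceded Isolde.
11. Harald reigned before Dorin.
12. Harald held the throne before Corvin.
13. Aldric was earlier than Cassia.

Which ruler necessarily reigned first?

Aldric has a chain of constraints placing them before every other ruler, so Aldric must be first.

Aldric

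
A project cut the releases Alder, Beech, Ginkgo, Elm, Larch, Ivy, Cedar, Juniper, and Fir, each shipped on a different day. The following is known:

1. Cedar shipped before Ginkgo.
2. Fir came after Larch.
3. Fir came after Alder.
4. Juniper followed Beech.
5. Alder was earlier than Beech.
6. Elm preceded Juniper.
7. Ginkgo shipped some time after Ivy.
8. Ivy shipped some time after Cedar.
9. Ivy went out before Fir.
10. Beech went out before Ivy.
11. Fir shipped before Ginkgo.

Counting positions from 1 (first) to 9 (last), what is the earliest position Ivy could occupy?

Alder, Beech, and Cedar must all come before Ivy — 3 forced predecessors.
Nothing else is forced ahead of Ivy, so its earliest slot is position 3 + 1 = 4.

4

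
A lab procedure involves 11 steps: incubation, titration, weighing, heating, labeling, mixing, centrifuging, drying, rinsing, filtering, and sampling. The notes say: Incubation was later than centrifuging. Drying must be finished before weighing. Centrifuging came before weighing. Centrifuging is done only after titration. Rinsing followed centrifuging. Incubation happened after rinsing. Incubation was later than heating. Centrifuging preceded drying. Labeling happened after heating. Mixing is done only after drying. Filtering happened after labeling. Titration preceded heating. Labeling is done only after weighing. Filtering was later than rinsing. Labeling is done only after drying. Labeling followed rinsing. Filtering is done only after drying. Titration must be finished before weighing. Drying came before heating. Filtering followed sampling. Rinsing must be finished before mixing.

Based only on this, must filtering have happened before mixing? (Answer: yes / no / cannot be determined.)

No chain of stated constraints runs from filtering to mixing, and none runs from mixing to filtering either.
So the relative order of filtering and mixing is not fixed by the given facts.

cannot be determined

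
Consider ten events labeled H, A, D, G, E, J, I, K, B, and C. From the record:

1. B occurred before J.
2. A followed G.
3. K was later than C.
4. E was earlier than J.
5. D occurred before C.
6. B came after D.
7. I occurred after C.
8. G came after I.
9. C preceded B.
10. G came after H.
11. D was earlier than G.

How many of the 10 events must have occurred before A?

5

Directly stated before A: G.
C reaches A via C → I → G → A.
D reaches A via D → G → A.
H reaches A via H → G → A.
Likewise I reaches A by chaining the stated constraints.
No chain forces J (or any of the others) ahead of A.
That's C, D, G, H, and I — 5 in all.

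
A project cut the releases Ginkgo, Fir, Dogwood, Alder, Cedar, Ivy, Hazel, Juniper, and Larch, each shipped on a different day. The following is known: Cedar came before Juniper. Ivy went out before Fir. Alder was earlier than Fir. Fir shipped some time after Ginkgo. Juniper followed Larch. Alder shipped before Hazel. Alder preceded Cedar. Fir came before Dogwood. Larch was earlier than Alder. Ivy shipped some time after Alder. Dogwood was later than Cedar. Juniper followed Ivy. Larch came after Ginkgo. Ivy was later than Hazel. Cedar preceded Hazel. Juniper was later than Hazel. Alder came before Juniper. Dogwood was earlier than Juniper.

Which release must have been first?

Ginkgo

Ginkgo has a chain of constraints placing it before every other release, so Ginkgo must be first.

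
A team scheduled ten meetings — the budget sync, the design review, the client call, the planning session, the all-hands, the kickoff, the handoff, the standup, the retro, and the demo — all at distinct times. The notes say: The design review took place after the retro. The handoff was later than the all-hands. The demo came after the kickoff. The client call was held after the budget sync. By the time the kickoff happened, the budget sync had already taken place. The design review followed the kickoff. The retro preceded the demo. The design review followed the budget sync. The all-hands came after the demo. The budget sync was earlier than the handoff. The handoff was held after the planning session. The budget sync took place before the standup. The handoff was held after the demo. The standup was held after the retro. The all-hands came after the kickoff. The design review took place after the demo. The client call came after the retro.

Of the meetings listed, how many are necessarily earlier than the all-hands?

4

Directly stated before the all-hands: the demo and the kickoff.
The budget sync reaches the all-hands via the budget sync → the kickoff → the all-hands.
The retro reaches the all-hands via the retro → the demo → the all-hands.
That's the budget sync, the demo, the kickoff, and the retro — 4 in all.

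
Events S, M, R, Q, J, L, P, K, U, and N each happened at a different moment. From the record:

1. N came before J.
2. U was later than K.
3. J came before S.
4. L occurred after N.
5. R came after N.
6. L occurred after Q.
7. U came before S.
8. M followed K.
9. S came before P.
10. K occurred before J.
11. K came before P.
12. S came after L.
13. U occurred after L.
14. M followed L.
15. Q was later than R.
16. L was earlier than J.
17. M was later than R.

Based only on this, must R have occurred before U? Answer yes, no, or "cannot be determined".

yes

Chain the constraints: R → Q → L → U. Each link is directly stated, so R comes before U.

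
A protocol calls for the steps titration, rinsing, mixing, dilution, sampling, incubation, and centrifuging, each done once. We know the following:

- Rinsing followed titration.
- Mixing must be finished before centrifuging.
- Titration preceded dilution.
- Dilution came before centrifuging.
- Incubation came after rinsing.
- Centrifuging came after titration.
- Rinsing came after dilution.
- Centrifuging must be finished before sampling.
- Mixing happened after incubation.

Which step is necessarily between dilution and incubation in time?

rinsing

Tracing the constraints gives dilution → rinsing → incubation, so rinsing sits after dilution and before incubation.
No other step is forced both after dilution and before incubation.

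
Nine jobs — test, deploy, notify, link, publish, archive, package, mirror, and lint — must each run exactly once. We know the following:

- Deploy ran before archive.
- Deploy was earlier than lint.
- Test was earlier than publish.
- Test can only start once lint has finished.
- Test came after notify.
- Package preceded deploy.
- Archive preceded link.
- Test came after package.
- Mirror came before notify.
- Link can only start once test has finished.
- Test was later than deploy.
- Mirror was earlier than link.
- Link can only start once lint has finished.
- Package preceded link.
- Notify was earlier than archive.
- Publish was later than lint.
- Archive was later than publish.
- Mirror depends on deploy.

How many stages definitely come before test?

Directly stated before test: deploy, lint, notify, and package.
Mirror reaches test via mirror → notify → test.
That's deploy, lint, mirror, notify, and package — 5 in all.

5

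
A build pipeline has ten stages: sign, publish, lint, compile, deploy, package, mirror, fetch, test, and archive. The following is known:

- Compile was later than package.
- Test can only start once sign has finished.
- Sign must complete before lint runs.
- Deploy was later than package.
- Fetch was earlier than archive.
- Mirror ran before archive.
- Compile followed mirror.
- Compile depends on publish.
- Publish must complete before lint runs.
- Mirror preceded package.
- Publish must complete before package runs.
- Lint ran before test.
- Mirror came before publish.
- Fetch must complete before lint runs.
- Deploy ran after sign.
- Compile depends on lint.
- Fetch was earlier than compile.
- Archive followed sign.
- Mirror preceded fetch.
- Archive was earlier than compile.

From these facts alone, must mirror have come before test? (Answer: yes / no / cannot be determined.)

Chain the constraints: mirror → fetch → lint → test. Each link is directly stated, so mirror comes before test.

yes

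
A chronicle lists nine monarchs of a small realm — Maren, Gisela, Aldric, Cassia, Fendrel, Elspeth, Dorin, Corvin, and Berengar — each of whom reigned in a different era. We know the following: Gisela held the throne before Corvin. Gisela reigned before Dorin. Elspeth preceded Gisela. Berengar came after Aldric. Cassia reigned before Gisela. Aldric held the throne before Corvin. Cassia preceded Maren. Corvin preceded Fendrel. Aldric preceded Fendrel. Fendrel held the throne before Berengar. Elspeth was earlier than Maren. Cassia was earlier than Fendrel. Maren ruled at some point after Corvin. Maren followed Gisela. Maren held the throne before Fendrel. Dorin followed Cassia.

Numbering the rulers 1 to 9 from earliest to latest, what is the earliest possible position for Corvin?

5

Aldric, Cassia, Elspeth, and Gisela must all come before Corvin — 4 forced predecessors.
Nothing else is forced ahead of Corvin, so their earliest slot is position 4 + 1 = 5.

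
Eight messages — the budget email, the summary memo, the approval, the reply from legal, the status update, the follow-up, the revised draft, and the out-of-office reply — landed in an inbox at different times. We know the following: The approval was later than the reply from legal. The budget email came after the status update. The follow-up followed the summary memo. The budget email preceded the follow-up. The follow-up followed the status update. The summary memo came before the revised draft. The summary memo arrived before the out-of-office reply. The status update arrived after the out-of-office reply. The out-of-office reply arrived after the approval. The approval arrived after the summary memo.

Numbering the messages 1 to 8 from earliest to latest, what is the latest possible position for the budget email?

The budget email must come before the follow-up — 1 message forced after it.
Everything else can be placed before the budget email in some valid order, so the budget email can sit as late as position 8 − 1 = 7.

7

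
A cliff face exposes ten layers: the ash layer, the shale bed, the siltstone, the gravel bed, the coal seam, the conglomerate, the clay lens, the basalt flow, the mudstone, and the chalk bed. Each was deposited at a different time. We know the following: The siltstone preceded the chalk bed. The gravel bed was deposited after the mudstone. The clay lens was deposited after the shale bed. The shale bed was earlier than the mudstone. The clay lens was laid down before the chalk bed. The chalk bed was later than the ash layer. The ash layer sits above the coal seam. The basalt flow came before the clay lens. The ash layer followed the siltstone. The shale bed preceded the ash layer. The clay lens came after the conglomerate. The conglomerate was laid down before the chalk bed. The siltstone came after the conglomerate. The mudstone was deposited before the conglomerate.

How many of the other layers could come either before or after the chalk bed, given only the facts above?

1

Forced before the chalk bed: the ash layer, the basalt flow, the clay lens, the coal seam, the conglomerate, the mudstone, the shale bed, and the siltstone.
That leaves the gravel bed with no forced order relative to the chalk bed — 1.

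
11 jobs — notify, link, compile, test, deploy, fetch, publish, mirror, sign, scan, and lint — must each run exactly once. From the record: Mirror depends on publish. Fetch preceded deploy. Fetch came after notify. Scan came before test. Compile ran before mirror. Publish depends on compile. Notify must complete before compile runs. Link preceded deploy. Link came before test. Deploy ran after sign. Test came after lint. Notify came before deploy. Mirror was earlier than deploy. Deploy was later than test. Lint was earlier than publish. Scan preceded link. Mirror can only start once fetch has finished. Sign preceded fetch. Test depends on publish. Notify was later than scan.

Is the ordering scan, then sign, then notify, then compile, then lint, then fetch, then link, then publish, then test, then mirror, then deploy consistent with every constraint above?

Check each stated constraint against the proposed order — e.g. scan is ahead of test; sign is ahead of deploy. Every pair is in the required order; nothing is violated.

yes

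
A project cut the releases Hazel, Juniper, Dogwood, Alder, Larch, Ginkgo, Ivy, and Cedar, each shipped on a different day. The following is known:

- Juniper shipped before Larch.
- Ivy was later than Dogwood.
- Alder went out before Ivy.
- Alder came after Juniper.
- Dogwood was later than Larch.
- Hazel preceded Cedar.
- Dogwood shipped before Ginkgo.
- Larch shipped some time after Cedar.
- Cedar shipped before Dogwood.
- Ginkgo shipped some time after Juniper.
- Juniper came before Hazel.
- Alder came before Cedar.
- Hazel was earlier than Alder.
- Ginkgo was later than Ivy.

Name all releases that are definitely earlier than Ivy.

Alder, Cedar, Dogwood, Hazel, Juniper, Larch

Directly stated before Ivy: Alder and Dogwood.
Cedar reaches Ivy via Cedar → Dogwood → Ivy.
Hazel reaches Ivy via Hazel → Alder → Ivy.
Juniper reaches Ivy via Juniper → Alder → Ivy.
Likewise Larch reaches Ivy by chaining the stated constraints.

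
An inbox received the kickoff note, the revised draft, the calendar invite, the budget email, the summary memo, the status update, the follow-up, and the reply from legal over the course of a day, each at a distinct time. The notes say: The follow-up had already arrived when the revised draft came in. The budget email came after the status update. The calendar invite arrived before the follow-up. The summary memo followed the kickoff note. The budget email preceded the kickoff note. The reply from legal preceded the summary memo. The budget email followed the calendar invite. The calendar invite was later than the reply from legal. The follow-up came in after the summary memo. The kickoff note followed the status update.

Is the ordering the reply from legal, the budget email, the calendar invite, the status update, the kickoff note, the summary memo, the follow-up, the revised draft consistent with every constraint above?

no

The constraints require the calendar invite before the budget email, but in the proposed sequence the budget email appears ahead of the calendar invite. That one violation is enough.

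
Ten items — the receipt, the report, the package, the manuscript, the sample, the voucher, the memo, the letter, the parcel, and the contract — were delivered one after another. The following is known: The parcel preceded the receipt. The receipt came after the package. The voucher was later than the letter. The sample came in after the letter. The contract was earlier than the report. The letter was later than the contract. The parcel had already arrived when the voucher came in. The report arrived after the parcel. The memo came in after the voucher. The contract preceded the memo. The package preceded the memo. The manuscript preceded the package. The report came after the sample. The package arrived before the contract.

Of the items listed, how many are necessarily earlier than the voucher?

5

Directly stated before the voucher: the letter and the parcel.
The contract reaches the voucher via the contract → the letter → the voucher.
The manuscript reaches the voucher via the manuscript → the package → the contract → the letter → the voucher.
The package reaches the voucher via the package → the contract → the letter → the voucher.
No chain forces the memo (or any of the others) ahead of the voucher.
That's the contract, the letter, the manuscript, the package, and the parcel — 5 in all.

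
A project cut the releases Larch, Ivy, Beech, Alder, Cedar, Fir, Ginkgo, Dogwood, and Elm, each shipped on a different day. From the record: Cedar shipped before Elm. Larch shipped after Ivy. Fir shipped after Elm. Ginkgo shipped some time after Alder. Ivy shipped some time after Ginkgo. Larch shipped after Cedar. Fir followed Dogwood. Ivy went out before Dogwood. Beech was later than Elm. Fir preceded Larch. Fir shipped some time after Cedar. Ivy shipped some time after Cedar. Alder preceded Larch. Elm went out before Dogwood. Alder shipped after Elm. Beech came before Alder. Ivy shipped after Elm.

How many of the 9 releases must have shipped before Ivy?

Directly stated before Ivy: Cedar, Elm, and Ginkgo.
Alder reaches Ivy via Alder → Ginkgo → Ivy.
Beech reaches Ivy via Beech → Alder → Ginkgo → Ivy.
No chain forces Larch (or any of the others) ahead of Ivy.
That's Alder, Beech, Cedar, Elm, and Ginkgo — 5 in all.

5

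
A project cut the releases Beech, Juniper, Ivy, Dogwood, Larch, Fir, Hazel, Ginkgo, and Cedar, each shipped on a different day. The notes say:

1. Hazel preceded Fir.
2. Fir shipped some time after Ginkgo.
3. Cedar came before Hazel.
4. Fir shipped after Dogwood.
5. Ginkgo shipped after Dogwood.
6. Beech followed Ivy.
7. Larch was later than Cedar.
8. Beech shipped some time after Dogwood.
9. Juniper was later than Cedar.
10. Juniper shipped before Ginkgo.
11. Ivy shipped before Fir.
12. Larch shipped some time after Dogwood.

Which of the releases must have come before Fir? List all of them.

Cedar, Dogwood, Ginkgo, Hazel, Ivy, Juniper

Directly stated before Fir: Dogwood, Ginkgo, Hazel, and Ivy.
Cedar reaches Fir via Cedar → Hazel → Fir.
Juniper reaches Fir via Juniper → Ginkgo → Fir.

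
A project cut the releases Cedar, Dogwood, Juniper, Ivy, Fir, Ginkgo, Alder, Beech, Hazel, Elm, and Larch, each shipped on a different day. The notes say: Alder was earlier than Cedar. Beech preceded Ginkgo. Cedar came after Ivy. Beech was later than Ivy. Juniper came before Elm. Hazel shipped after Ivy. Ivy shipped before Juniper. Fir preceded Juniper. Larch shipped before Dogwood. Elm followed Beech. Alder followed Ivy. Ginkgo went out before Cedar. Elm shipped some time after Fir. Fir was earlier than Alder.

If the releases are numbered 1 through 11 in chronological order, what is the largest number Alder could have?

10

Alder must come before Cedar — 1 release forced after it.
Everything else can be placed before Alder in some valid order, so Alder can sit as late as position 11 − 1 = 10.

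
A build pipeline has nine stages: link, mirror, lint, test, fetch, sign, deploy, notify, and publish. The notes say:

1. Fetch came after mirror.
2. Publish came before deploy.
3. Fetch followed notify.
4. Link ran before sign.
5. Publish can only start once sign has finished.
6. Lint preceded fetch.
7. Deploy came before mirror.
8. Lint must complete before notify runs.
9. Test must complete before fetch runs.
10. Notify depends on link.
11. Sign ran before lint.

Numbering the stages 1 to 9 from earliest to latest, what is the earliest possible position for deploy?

4

Link, publish, and sign must all come before deploy — 3 forced predecessors.
Nothing else is forced ahead of deploy, so its earliest slot is position 3 + 1 = 4.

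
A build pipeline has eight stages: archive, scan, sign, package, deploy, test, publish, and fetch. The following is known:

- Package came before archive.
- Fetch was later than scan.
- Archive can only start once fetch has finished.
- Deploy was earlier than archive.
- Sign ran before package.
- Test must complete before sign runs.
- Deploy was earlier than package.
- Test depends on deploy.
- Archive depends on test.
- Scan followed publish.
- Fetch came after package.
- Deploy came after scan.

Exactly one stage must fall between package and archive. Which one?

Tracing the constraints gives package → fetch → archive, so fetch sits after package and before archive.
No other stage is forced both after package and before archive.

fetch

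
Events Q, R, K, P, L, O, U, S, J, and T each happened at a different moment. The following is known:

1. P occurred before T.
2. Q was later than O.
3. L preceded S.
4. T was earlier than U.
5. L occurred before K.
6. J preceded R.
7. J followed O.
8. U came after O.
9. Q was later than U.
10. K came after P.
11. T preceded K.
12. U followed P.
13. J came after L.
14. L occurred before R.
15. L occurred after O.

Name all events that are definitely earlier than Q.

O, P, T, U

Directly stated before Q: O and U.
P reaches Q via P → U → Q.
T reaches Q via T → U → Q.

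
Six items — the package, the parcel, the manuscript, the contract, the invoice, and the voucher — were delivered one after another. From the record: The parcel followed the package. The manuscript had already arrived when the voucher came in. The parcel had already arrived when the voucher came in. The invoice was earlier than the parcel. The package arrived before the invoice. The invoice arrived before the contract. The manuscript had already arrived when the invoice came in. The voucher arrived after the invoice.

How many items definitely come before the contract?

3

Directly stated before the contract: the invoice.
The manuscript reaches the contract via the manuscript → the invoice → the contract.
The package reaches the contract via the package → the invoice → the contract.
No chain forces the voucher (or any of the others) ahead of the contract.
That's the invoice, the manuscript, and the package — 3 in all.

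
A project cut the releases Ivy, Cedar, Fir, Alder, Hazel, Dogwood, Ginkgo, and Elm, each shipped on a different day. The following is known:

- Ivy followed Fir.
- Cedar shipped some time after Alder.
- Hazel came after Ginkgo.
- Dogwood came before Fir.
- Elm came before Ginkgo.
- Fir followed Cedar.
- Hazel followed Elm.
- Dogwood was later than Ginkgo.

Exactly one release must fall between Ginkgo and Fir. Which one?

Dogwood

Tracing the constraints gives Ginkgo → Dogwood → Fir, so Dogwood sits after Ginkgo and before Fir.
No other release is forced both after Ginkgo and before Fir.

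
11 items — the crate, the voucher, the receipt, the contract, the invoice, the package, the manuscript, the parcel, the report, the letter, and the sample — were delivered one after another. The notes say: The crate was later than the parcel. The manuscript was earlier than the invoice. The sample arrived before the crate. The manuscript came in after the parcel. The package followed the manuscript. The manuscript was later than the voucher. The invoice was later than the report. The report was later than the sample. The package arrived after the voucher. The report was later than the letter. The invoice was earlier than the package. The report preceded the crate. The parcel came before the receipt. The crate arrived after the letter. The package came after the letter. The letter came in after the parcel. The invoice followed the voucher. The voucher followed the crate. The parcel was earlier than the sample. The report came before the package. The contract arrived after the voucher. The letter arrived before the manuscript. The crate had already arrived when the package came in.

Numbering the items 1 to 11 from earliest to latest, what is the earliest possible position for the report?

4

The letter, the parcel, and the sample must all come before the report — 3 forced predecessors.
Nothing else is forced ahead of the report, so its earliest slot is position 3 + 1 = 4.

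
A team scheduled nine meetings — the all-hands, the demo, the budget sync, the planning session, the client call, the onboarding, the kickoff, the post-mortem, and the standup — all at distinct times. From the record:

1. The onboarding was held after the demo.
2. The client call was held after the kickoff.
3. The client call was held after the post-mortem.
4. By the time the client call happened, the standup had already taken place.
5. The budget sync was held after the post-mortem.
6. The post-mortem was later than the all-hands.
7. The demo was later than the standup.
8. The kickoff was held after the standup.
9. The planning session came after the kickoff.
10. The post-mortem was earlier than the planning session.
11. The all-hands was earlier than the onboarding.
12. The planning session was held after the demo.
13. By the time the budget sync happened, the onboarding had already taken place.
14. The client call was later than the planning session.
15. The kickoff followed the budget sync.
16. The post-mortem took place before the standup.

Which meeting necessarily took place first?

The all-hands has a chain of constraints placing it before every other meeting, so the all-hands must be first.

the all-hands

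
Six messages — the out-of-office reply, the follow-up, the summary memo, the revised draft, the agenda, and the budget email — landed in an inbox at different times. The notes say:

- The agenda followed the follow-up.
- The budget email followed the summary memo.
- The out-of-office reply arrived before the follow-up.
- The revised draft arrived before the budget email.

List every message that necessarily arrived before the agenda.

Directly stated before the agenda: the follow-up.
The out-of-office reply reaches the agenda via the out-of-office reply → the follow-up → the agenda.
No chain forces the summary memo (or any of the others) ahead of the agenda.

the follow-up, the out-of-office reply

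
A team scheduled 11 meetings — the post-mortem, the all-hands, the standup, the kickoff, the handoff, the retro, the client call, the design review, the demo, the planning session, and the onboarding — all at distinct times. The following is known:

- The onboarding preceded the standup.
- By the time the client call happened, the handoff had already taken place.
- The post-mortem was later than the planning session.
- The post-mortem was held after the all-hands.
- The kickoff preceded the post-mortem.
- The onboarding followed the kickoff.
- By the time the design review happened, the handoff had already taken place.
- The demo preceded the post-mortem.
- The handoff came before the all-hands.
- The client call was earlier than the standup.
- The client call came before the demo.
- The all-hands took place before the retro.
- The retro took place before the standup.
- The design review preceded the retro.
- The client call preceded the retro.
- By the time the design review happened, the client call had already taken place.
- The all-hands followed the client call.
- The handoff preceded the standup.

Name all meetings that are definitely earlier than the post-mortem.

Directly stated before the post-mortem: the all-hands, the demo, the kickoff, and the planning session.
The client call reaches the post-mortem via the client call → the demo → the post-mortem.
The handoff reaches the post-mortem via the handoff → the all-hands → the post-mortem.

the all-hands, the client call, the demo, the handoff, the kickoff, the planning session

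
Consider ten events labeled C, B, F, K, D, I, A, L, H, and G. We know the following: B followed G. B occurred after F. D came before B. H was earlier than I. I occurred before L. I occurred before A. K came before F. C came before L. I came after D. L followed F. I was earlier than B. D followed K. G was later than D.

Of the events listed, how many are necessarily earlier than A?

Directly stated before A: I.
D reaches A via D → I → A.
H reaches A via H → I → A.
K reaches A via K → D → I → A.
That's D, H, I, and K — 4 in all.

4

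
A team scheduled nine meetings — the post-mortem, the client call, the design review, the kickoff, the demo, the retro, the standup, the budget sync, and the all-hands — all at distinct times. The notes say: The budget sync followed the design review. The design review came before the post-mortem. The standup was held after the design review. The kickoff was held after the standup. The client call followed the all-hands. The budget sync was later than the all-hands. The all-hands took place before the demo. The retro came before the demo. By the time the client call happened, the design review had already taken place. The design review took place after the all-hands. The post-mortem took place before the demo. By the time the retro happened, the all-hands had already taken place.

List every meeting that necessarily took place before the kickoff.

Directly stated before the kickoff: the standup.
The all-hands reaches the kickoff via the all-hands → the design review → the standup → the kickoff.
The design review reaches the kickoff via the design review → the standup → the kickoff.

the all-hands, the design review, the standup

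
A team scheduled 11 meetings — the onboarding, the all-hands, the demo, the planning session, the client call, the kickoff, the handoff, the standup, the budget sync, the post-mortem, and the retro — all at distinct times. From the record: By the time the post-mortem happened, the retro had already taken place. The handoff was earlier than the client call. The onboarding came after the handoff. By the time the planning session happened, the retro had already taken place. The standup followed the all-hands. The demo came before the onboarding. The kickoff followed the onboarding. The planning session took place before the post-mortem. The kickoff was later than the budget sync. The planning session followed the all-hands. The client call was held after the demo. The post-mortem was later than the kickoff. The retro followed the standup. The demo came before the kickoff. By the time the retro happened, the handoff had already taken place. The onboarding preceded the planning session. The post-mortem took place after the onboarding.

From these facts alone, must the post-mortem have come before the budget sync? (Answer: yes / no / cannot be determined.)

no

Tracing the constraints gives the budget sync → the kickoff → the post-mortem, so the budget sync must come before the post-mortem.
That means the post-mortem cannot be before the budget sync.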